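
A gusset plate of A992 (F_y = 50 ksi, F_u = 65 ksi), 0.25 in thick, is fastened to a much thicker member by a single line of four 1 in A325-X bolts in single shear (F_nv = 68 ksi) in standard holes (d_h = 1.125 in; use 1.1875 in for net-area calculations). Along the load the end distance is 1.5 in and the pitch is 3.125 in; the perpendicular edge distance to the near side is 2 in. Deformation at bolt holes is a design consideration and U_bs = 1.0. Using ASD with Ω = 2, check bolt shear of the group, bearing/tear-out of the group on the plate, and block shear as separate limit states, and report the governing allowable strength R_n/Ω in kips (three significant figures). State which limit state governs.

Bolt shear: A_b = π·1²/4 = 0.7854 in²; R_n = 68 × 0.7854 × 4 × 1 = 213.6 kips → 213.6 / 2 = 107 kips.
Bearing: edge l_c = 0.9375, r_n = 18.28 kips; interior l_c = 2, r_n = 39 kips; R_n = 18.28 + 3·39 = 135.3 kips → 67.6 kips.
Block shear: A_gv = 2.719, A_nv = 1.68, A_nt = 0.3516 in²; R_n = min(0.6F_uA_nv, 0.6F_yA_gv) + U_bs·F_u·A_nt = 88.36 kips → 44.2 kips.
Block shear governs: 44.2 kips.

44.2 kips (block shear governs)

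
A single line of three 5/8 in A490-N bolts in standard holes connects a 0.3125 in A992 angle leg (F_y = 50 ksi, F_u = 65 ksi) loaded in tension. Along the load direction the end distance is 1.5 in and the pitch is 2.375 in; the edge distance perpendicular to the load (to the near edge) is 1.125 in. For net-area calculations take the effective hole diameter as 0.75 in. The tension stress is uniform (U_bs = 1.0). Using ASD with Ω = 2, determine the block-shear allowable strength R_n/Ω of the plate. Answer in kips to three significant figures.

34.3 kips

Shear plane L_v = 1.5 + 2·2.375 = 6.25 in; A_gv = 6.25 × 0.3125 = 1.953 in².
A_nv = (6.25 − 2.5·0.75) × 0.3125 = 1.367 in².
A_nt = (1.125 − 0.5·0.75) × 0.3125 = 0.2344 in².
0.6 F_u A_nv = 53.32 kips; 0.6 F_y A_gv = 58.59 kips → shear rupture governs the shear term.
R_n = 53.32 + 1.0 × 65 × 0.2344 = 68.55 kips.
Allowable strength R_n/Ω = 68.55 / 2 = 34.3 kips.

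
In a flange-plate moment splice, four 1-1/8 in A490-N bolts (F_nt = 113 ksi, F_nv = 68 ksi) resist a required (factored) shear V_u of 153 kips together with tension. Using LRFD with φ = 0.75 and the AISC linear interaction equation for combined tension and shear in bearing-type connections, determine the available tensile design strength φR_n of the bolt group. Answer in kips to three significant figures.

184 kips

A_b = π·1.125²/4 = 0.994 in²; f_rv = 153 / (4 × 0.994) = 38.48 ksi.
F'_nt = 1.3 F_nt − (F_nt / φF_nv) f_rv = 1.3·113 − (113/(0.75·68))·38.48 = 61.64 ksi, capped at F_nt → F'_nt = 61.64 ksi.
R_n = F'_nt · A_b · n = 61.64 × 0.994 × 4 = 245.1 kips.
Design strength φR_n = 0.75 × 245.1 = 184 kips.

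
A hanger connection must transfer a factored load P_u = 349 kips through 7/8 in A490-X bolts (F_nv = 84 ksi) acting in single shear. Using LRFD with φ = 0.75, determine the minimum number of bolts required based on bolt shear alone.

10 bolts

A_b = π·0.875²/4 = 0.6013 in².
Per-bolt design strength φR_n = 0.75 × 84 × 0.6013 × 1 = 37.88 kips.
n ≥ 349 / 37.88 = 9.213 → use 10 bolts.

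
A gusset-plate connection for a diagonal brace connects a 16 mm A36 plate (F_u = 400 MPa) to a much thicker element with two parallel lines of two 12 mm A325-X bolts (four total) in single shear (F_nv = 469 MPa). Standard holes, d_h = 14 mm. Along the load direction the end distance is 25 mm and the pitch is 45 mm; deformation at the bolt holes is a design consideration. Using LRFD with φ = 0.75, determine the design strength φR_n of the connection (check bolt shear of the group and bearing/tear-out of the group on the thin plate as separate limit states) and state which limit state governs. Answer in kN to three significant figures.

159 kN (bolt shear governs)

Bolt shear: A_b = π·12²/4 = 113.1 mm²; R_n = 469 × 113.1 × 4 × 1 / 1000 = 212.2 kN → 0.75 × 212.2 = 159 kN.
Bearing (1.2 l_c t F_u ≤ 2.4 d t F_u): upper limit = 2.4·12·16·400 / 1000 = 184.3 kN.
  Edge l_c = 25 − 14/2 = 18 → r_n = 138.2 kN; interior l_c = 45 − 14 = 31 → r_n = 184.3 kN.
  R_n,bearing = 2·138.2 + 2·184.3 = 645.1 kN → 0.75 × 645.1 = 484 kN.
Bolt shear governs: 159 kN.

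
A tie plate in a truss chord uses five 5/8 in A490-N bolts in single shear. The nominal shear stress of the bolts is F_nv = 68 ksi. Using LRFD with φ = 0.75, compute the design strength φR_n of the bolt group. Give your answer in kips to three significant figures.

78.2 kips

A_b = π × 0.625² / 4 = 0.3068 in².
R_n = F_nv · A_b · n · n_s = 68 × 0.3068 × 5 × 1 = 104.3 kips.
Design strength φR_n = 0.75 × 104.3 = 78.2 kips.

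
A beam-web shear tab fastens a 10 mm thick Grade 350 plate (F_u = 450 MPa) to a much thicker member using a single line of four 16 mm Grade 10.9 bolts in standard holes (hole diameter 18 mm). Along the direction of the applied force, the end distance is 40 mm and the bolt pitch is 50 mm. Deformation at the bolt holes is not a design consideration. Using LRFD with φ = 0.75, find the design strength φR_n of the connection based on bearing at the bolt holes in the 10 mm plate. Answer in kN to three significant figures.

Per bolt r_n = 1.5 l_c t F_u ≤ 3.0 d t F_u; upper limit = 3.0 × 16 × 10 × 450 / 1000 = 216 kN.
Edge bolt: l_c = 40 − 18/2 = 31 mm → 1.5 × 31 × 10 × 450 / 1000 = 209.2 → r_n = 209.2 kN.
Interior bolts: l_c = 50 − 18 = 32 mm → 1.5 × 32 × 10 × 450 / 1000 = 216 → r_n = 216 kN.
R_n = 1 × 209.2 + 3 × 216 = 857.2 kN.
Design strength φR_n = 0.75 × 857.2 = 643 kN.

643 kN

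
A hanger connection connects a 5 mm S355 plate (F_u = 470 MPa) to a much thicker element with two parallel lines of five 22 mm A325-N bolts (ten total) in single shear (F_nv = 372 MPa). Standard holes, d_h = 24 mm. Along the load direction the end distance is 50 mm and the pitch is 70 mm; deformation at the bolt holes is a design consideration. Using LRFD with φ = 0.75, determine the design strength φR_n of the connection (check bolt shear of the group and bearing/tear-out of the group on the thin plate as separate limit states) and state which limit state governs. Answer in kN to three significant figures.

905 kN (bearing governs)

Bolt shear: A_b = π·22²/4 = 380.1 mm²; R_n = 372 × 380.1 × 10 × 1 / 1000 = 1414 kN → 0.75 × 1414 = 1060 kN.
Bearing (1.2 l_c t F_u ≤ 2.4 d t F_u): upper limit = 2.4·22·5·470 / 1000 = 124.1 kN.
  Edge l_c = 50 − 24/2 = 38 → r_n = 107.2 kN; interior l_c = 70 − 24 = 46 → r_n = 124.1 kN.
  R_n,bearing = 2·107.2 + 8·124.1 = 1207 kN → 0.75 × 1207 = 905 kN.
Bearing governs: 905 kN.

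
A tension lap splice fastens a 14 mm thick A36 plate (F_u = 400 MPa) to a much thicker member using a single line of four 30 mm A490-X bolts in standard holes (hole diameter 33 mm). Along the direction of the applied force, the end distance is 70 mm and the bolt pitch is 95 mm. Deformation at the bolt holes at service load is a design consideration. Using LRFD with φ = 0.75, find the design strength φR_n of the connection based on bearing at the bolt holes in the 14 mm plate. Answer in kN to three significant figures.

Per bolt r_n = 1.2 l_c t F_u ≤ 2.4 d t F_u; upper limit = 2.4 × 30 × 14 × 400 / 1000 = 403.2 kN.
Edge bolt: l_c = 70 − 33/2 = 53.5 mm → 1.2 × 53.5 × 14 × 400 / 1000 = 359.5 → r_n = 359.5 kN.
Interior bolts: l_c = 95 − 33 = 62 mm → 1.2 × 62 × 14 × 400 / 1000 = 416.6 → r_n = 403.2 kN.
R_n = 1 × 359.5 + 3 × 403.2 = 1569 kN.
Design strength φR_n = 0.75 × 1569 = 1180 kN.

1180 kN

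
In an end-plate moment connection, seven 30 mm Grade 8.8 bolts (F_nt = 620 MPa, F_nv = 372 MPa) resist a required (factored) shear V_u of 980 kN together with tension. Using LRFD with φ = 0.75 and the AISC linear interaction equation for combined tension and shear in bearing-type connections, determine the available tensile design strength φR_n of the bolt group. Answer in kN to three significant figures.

1360 kN

A_b = π·30²/4 = 706.9 mm²; f_rv = 980 × 1000 / (7 × 706.9) = 198.1 MPa.
F'_nt = 1.3 F_nt − (F_nt / φF_nv) f_rv = 1.3·620 − (620/(0.75·372))·198.1 = 365.9 MPa, capped at F_nt → F'_nt = 365.9 MPa.
R_n = F'_nt · A_b · n = 365.9 × 706.9 × 7 / 1000 = 1810 kN.
Design strength φR_n = 0.75 × 1810 = 1360 kN.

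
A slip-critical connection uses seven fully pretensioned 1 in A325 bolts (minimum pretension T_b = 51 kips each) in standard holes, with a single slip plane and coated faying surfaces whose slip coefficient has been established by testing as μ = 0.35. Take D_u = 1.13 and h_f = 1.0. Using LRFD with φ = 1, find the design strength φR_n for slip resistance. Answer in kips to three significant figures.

R_n = μ · D_u · h_f · T_b · n_s · n_b = 0.35 × 1.13 × 1.0 × 51 × 1 × 7 = 141.2 kips.
Design strength φR_n = 1 × 141.2 = 141 kips.

141 kips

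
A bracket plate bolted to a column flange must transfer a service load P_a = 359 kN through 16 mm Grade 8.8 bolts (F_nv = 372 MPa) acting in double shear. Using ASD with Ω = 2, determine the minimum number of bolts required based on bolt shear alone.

5 bolts

A_b = π·16²/4 = 201.1 mm².
Per-bolt allowable strength R_n/Ω = 372 × 201.1 × 2 / 1000 / 2 = 74.8 kN.
n ≥ 359 / 74.8 = 4.8 → use 5 bolts.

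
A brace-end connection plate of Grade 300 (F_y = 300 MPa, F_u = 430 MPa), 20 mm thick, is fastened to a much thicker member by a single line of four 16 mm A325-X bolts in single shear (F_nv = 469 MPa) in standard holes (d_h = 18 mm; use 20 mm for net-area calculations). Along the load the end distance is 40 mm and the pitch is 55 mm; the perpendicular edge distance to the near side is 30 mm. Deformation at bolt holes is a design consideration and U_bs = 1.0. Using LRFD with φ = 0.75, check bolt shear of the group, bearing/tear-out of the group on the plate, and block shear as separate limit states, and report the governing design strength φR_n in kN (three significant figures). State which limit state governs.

283 kN (bolt shear governs)

Bolt shear: A_b = π·16²/4 = 201.1 mm²; R_n = 469 × 201.1 × 4 × 1 / 1000 = 377.2 kN → 0.75 × 377.2 = 283 kN.
Bearing: edge l_c = 31, r_n = 319.9 kN; interior l_c = 37, r_n = 330.2 kN; R_n = 319.9 + 3·330.2 = 1311 kN → 983 kN.
Block shear: A_gv = 4100, A_nv = 2700, A_nt = 400 mm²; R_n = min(0.6F_uA_nv, 0.6F_yA_gv) + U_bs·F_u·A_nt = 868.6 kN → 651 kN.
Bolt shear governs: 283 kN.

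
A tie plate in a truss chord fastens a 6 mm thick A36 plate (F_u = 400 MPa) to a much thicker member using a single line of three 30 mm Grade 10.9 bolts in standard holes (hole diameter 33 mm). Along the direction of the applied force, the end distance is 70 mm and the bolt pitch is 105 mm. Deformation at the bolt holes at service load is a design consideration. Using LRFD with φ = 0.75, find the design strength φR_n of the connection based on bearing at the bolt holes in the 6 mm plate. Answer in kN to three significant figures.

Per bolt r_n = 1.2 l_c t F_u ≤ 2.4 d t F_u; upper limit = 2.4 × 30 × 6 × 400 / 1000 = 172.8 kN.
Edge bolt: l_c = 70 − 33/2 = 53.5 mm → 1.2 × 53.5 × 6 × 400 / 1000 = 154.1 → r_n = 154.1 kN.
Interior bolts: l_c = 105 − 33 = 72 mm → 1.2 × 72 × 6 × 400 / 1000 = 207.4 → r_n = 172.8 kN.
R_n = 1 × 154.1 + 2 × 172.8 = 499.7 kN.
Design strength φR_n = 0.75 × 499.7 = 375 kN.

375 kN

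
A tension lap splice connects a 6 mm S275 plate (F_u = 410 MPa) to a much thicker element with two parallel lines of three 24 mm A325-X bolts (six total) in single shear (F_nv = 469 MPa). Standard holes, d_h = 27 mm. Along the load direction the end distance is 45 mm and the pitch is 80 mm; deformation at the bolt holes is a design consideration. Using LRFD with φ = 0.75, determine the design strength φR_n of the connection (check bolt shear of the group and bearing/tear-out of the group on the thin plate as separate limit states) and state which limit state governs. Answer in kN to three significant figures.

565 kN (bearing governs)

Bolt shear: A_b = π·24²/4 = 452.4 mm²; R_n = 469 × 452.4 × 6 × 1 / 1000 = 1273 kN → 0.75 × 1273 = 955 kN.
Bearing (1.2 l_c t F_u ≤ 2.4 d t F_u): upper limit = 2.4·24·6·410 / 1000 = 141.7 kN.
  Edge l_c = 45 − 27/2 = 31.5 → r_n = 92.99 kN; interior l_c = 80 − 27 = 53 → r_n = 141.7 kN.
  R_n,bearing = 2·92.99 + 4·141.7 = 752.8 kN → 0.75 × 752.8 = 565 kN.
Bearing governs: 565 kN.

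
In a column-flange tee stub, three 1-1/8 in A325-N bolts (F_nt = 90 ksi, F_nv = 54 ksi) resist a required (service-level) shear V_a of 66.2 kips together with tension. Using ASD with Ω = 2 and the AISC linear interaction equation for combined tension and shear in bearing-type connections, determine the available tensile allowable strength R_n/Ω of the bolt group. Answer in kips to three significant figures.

64.1 kips

A_b = π·1.125²/4 = 0.994 in²; f_rv = 66.2 / (3 × 0.994) = 22.2 ksi.
F'_nt = 1.3 F_nt − (Ω F_nt / F_nv) f_rv = 1.3·90 − (2·90/54)·22.2 = 43 ksi, capped at F_nt → F'_nt = 43 ksi.
R_n = F'_nt · A_b · n = 43 × 0.994 × 3 = 128.2 kips.
Allowable strength R_n/Ω = 128.2 / 2 = 64.1 kips.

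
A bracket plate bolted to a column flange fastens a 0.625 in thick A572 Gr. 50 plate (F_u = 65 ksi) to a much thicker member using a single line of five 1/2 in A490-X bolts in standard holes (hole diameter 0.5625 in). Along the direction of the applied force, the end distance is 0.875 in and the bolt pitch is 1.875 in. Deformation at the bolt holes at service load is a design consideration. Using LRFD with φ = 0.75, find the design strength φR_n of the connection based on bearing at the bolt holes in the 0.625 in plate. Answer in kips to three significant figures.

168 kips

Per bolt r_n = 1.2 l_c t F_u ≤ 2.4 d t F_u; upper limit = 2.4 × 0.5 × 0.625 × 65 = 48.75 kips.
Edge bolt: l_c = 0.875 − 0.5625/2 = 0.5938 in → 1.2 × 0.5938 × 0.625 × 65 = 28.95 → r_n = 28.95 kips.
Interior bolts: l_c = 1.875 − 0.5625 = 1.312 in → 1.2 × 1.312 × 0.625 × 65 = 63.98 → r_n = 48.75 kips.
R_n = 1 × 28.95 + 4 × 48.75 = 223.9 kips.
Design strength φR_n = 0.75 × 223.9 = 168 kips.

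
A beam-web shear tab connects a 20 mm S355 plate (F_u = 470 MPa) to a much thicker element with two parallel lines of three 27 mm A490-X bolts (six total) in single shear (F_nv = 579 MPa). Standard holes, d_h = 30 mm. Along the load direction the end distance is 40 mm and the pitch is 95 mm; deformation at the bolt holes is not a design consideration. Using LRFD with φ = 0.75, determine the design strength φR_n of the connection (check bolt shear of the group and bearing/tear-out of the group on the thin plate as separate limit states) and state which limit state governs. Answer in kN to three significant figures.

Bolt shear: A_b = π·27²/4 = 572.6 mm²; R_n = 579 × 572.6 × 6 × 1 / 1000 = 1989 kN → 0.75 × 1989 = 1490 kN.
Bearing (1.5 l_c t F_u ≤ 3.0 d t F_u): upper limit = 3.0·27·20·470 / 1000 = 761.4 kN.
  Edge l_c = 40 − 30/2 = 25 → r_n = 352.5 kN; interior l_c = 95 − 30 = 65 → r_n = 761.4 kN.
  R_n,bearing = 2·352.5 + 4·761.4 = 3751 kN → 0.75 × 3751 = 2810 kN.
Bolt shear governs: 1490 kN.

1490 kN (bolt shear governs)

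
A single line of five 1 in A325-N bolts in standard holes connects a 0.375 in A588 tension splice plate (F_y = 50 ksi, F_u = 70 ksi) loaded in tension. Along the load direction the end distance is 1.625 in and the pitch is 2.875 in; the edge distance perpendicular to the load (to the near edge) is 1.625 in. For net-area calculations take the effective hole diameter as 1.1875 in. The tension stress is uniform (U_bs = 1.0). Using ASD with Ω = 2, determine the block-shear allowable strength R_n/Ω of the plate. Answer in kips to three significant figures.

74.8 kips

Shear plane L_v = 1.625 + 4·2.875 = 13.12 in; A_gv = 13.12 × 0.375 = 4.922 in².
A_nv = (13.12 − 4.5·1.1875) × 0.375 = 2.918 in².
A_nt = (1.625 − 0.5·1.1875) × 0.375 = 0.3867 in².
0.6 F_u A_nv = 122.6 kips; 0.6 F_y A_gv = 147.7 kips → shear rupture governs the shear term.
R_n = 122.6 + 1.0 × 70 × 0.3867 = 149.6 kips.
Allowable strength R_n/Ω = 149.6 / 2 = 74.8 kips.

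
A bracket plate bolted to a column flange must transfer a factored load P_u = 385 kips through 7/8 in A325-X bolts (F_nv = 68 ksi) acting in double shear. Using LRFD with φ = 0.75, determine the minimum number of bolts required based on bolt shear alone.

A_b = π·0.875²/4 = 0.6013 in².
Per-bolt design strength φR_n = 0.75 × 68 × 0.6013 × 2 = 61.33 kips.
n ≥ 385 / 61.33 = 6.277 → use 7 bolts.

7 bolts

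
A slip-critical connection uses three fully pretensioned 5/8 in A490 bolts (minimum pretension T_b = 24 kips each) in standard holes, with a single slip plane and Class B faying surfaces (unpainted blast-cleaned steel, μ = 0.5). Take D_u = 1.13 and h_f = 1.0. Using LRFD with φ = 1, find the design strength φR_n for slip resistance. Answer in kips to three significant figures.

40.7 kips

R_n = μ · D_u · h_f · T_b · n_s · n_b = 0.5 × 1.13 × 1.0 × 24 × 1 × 3 = 40.68 kips.
Design strength φR_n = 1 × 40.68 = 40.7 kips.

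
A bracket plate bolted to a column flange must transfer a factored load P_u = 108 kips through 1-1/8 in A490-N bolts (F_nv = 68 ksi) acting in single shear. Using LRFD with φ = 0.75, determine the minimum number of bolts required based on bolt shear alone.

3 bolts

A_b = π·1.125²/4 = 0.994 in².
Per-bolt design strength φR_n = 0.75 × 68 × 0.994 × 1 = 50.69 kips.
n ≥ 108 / 50.69 = 2.13 → use 3 bolts.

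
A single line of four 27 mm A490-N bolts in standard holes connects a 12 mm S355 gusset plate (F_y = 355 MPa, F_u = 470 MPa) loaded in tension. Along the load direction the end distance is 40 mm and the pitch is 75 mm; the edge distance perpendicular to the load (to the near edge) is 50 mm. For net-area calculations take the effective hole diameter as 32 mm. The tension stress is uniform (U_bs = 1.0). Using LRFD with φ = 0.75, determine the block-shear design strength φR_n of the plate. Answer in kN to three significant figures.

Shear plane L_v = 40 + 3·75 = 265 mm; A_gv = 265 × 12 = 3180 mm².
A_nv = (265 − 3.5·32) × 12 = 1836 mm².
A_nt = (50 − 0.5·32) × 12 = 408 mm².
0.6 F_u A_nv = 517.8 kN; 0.6 F_y A_gv = 677.3 kN → shear rupture governs the shear term.
R_n = 517.8 + 1.0 × 470 × 408 / 1000 = 709.5 kN.
Design strength φR_n = 0.75 × 709.5 = 532 kN.

532 kN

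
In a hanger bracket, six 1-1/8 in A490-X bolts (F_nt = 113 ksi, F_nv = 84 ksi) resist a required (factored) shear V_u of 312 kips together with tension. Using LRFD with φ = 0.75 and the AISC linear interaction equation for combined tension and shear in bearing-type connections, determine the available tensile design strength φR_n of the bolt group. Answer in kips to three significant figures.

A_b = π·1.125²/4 = 0.994 in²; f_rv = 312 / (6 × 0.994) = 52.31 ksi.
F'_nt = 1.3 F_nt − (F_nt / φF_nv) f_rv = 1.3·113 − (113/(0.75·84))·52.31 = 53.07 ksi, capped at F_nt → F'_nt = 53.07 ksi.
R_n = F'_nt · A_b · n = 53.07 × 0.994 × 6 = 316.5 kips.
Design strength φR_n = 0.75 × 316.5 = 237 kips.

237 kips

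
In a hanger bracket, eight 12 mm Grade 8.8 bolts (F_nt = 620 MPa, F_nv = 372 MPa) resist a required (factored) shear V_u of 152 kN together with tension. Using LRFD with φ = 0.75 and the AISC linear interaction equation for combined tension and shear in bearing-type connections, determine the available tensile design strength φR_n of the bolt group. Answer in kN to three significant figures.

A_b = π·12²/4 = 113.1 mm²; f_rv = 152 × 1000 / (8 × 113.1) = 168 MPa.
F'_nt = 1.3 F_nt − (F_nt / φF_nv) f_rv = 1.3·620 − (620/(0.75·372))·168 = 432.7 MPa, capped at F_nt → F'_nt = 432.7 MPa.
R_n = F'_nt · A_b · n = 432.7 × 113.1 × 8 / 1000 = 391.5 kN.
Design strength φR_n = 0.75 × 391.5 = 294 kN.

294 kN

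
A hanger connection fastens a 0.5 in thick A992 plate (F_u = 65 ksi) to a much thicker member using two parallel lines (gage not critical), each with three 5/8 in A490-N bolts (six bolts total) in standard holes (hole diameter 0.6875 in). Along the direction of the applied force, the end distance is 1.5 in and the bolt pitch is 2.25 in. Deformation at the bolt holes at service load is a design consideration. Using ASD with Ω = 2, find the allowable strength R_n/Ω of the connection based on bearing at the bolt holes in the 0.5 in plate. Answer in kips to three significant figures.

143 kips

Per bolt r_n = 1.2 l_c t F_u ≤ 2.4 d t F_u; upper limit = 2.4 × 0.625 × 0.5 × 65 = 48.75 kips.
Edge bolt: l_c = 1.5 − 0.6875/2 = 1.156 in → 1.2 × 1.156 × 0.5 × 65 = 45.09 → r_n = 45.09 kips.
Interior bolts: l_c = 2.25 − 0.6875 = 1.562 in → 1.2 × 1.562 × 0.5 × 65 = 60.94 → r_n = 48.75 kips.
R_n = 2 × 45.09 + 4 × 48.75 = 285.2 kips.
Allowable strength R_n/Ω = 285.2 / 2 = 143 kips.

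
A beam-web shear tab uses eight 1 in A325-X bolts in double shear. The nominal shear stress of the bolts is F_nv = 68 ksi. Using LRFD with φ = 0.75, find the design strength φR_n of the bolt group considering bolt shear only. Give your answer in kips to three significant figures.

641 kips

A_b = π × 1² / 4 = 0.7854 in².
R_n = F_nv · A_b · n · n_s = 68 × 0.7854 × 8 × 2 = 854.5 kips.
Design strength φR_n = 0.75 × 854.5 = 641 kips.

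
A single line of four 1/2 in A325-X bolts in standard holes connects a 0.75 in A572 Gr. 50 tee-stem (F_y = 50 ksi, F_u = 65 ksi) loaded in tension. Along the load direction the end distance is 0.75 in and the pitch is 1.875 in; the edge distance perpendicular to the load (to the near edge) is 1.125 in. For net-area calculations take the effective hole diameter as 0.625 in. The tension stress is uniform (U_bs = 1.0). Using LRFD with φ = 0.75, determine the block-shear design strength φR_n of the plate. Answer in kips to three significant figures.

Shear plane L_v = 0.75 + 3·1.875 = 6.375 in; A_gv = 6.375 × 0.75 = 4.781 in².
A_nv = (6.375 − 3.5·0.625) × 0.75 = 3.141 in².
A_nt = (1.125 − 0.5·0.625) × 0.75 = 0.6094 in².
0.6 F_u A_nv = 122.5 kips; 0.6 F_y A_gv = 143.4 kips → shear rupture governs the shear term.
R_n = 122.5 + 1.0 × 65 × 0.6094 = 162.1 kips.
Design strength φR_n = 0.75 × 162.1 = 122 kips.

122 kips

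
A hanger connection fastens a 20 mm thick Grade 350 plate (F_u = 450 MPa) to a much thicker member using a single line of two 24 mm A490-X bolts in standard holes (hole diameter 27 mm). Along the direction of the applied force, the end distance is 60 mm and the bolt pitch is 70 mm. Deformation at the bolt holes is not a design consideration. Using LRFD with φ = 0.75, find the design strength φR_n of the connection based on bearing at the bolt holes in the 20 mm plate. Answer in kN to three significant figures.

906 kN

Per bolt r_n = 1.5 l_c t F_u ≤ 3.0 d t F_u; upper limit = 3.0 × 24 × 20 × 450 / 1000 = 648 kN.
Edge bolt: l_c = 60 − 27/2 = 46.5 mm → 1.5 × 46.5 × 20 × 450 / 1000 = 627.8 → r_n = 627.8 kN.
Interior bolts: l_c = 70 − 27 = 43 mm → 1.5 × 43 × 20 × 450 / 1000 = 580.5 → r_n = 580.5 kN.
R_n = 1 × 627.8 + 1 × 580.5 = 1208 kN.
Design strength φR_n = 0.75 × 1208 = 906 kN.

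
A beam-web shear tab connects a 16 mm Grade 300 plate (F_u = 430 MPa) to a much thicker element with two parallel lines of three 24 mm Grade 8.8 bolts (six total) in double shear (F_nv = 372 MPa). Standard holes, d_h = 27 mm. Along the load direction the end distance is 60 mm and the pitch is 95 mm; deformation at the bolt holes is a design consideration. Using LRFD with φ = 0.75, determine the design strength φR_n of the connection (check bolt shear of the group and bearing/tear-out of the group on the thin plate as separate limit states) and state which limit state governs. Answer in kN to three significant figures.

1510 kN (bolt shear governs)

Bolt shear: A_b = π·24²/4 = 452.4 mm²; R_n = 372 × 452.4 × 6 × 2 / 1000 = 2019 kN → 0.75 × 2019 = 1510 kN.
Bearing (1.2 l_c t F_u ≤ 2.4 d t F_u): upper limit = 2.4·24·16·430 / 1000 = 396.3 kN.
  Edge l_c = 60 − 27/2 = 46.5 → r_n = 383.9 kN; interior l_c = 95 − 27 = 68 → r_n = 396.3 kN.
  R_n,bearing = 2·383.9 + 4·396.3 = 2353 kN → 0.75 × 2353 = 1760 kN.
Bolt shear governs: 1510 kN.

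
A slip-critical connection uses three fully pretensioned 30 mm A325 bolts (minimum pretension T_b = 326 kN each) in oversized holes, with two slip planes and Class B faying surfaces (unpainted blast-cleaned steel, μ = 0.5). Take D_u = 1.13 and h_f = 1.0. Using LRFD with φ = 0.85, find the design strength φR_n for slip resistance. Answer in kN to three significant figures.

939 kN

R_n = μ · D_u · h_f · T_b · n_s · n_b = 0.5 × 1.13 × 1.0 × 326 × 2 × 3 = 1105 kN.
Design strength φR_n = 0.85 × 1105 = 939 kN.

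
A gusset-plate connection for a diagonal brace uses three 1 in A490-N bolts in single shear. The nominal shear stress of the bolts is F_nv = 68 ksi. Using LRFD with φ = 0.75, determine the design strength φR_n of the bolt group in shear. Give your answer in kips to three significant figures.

A_b = π × 1² / 4 = 0.7854 in².
R_n = F_nv · A_b · n · n_s = 68 × 0.7854 × 3 × 1 = 160.2 kips.
Design strength φR_n = 0.75 × 160.2 = 120 kips.

120 kips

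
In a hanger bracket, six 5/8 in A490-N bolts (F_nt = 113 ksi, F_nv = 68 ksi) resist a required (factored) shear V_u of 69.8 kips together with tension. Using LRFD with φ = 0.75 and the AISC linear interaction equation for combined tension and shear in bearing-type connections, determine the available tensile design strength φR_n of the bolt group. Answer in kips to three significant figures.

86.8 kips

A_b = π·0.625²/4 = 0.3068 in²; f_rv = 69.8 / (6 × 0.3068) = 37.92 ksi.
F'_nt = 1.3 F_nt − (F_nt / φF_nv) f_rv = 1.3·113 − (113/(0.75·68))·37.92 = 62.88 ksi, capped at F_nt → F'_nt = 62.88 ksi.
R_n = F'_nt · A_b · n = 62.88 × 0.3068 × 6 = 115.8 kips.
Design strength φR_n = 0.75 × 115.8 = 86.8 kips.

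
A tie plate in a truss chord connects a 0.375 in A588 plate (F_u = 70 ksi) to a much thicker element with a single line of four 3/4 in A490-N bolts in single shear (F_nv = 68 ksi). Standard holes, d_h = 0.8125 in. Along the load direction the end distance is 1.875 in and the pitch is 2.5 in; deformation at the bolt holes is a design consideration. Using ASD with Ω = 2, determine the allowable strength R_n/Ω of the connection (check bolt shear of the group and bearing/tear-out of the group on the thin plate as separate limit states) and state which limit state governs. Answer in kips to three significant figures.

60.1 kips (bolt shear governs)

Bolt shear: A_b = π·0.75²/4 = 0.4418 in²; R_n = 68 × 0.4418 × 4 × 1 = 120.2 kips → 120.2 / 2 = 60.1 kips.
Bearing (1.2 l_c t F_u ≤ 2.4 d t F_u): upper limit = 2.4·0.75·0.375·70 = 47.25 kips.
  Edge l_c = 1.875 − 0.8125/2 = 1.469 → r_n = 46.27 kips; interior l_c = 2.5 − 0.8125 = 1.688 → r_n = 47.25 kips.
  R_n,bearing = 1·46.27 + 3·47.25 = 188 kips → 188 / 2 = 94 kips.
Bolt shear governs: 60.1 kips.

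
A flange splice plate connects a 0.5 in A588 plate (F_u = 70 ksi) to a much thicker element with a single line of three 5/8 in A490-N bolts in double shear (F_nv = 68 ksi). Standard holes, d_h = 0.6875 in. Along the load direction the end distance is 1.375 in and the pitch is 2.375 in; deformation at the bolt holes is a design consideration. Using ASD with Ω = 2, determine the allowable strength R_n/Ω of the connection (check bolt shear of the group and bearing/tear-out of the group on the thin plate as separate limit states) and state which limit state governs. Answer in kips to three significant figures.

Bolt shear: A_b = π·0.625²/4 = 0.3068 in²; R_n = 68 × 0.3068 × 3 × 2 = 125.2 kips → 125.2 / 2 = 62.6 kips.
Bearing (1.2 l_c t F_u ≤ 2.4 d t F_u): upper limit = 2.4·0.625·0.5·70 = 52.5 kips.
  Edge l_c = 1.375 − 0.6875/2 = 1.031 → r_n = 43.31 kips; interior l_c = 2.375 − 0.6875 = 1.688 → r_n = 52.5 kips.
  R_n,bearing = 1·43.31 + 2·52.5 = 148.3 kips → 148.3 / 2 = 74.2 kips.
Bolt shear governs: 62.6 kips.

62.6 kips (bolt shear governs)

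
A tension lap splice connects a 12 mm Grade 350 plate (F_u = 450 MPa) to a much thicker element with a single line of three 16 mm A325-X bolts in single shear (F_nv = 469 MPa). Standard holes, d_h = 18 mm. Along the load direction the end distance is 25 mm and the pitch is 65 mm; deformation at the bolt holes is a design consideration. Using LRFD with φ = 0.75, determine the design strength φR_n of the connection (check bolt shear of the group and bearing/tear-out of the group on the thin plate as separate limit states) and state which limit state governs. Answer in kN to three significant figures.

212 kN (bolt shear governs)

Bolt shear: A_b = π·16²/4 = 201.1 mm²; R_n = 469 × 201.1 × 3 × 1 / 1000 = 282.9 kN → 0.75 × 282.9 = 212 kN.
Bearing (1.2 l_c t F_u ≤ 2.4 d t F_u): upper limit = 2.4·16·12·450 / 1000 = 207.4 kN.
  Edge l_c = 25 − 18/2 = 16 → r_n = 103.7 kN; interior l_c = 65 − 18 = 47 → r_n = 207.4 kN.
  R_n,bearing = 1·103.7 + 2·207.4 = 518.4 kN → 0.75 × 518.4 = 389 kN.
Bolt shear governs: 212 kN.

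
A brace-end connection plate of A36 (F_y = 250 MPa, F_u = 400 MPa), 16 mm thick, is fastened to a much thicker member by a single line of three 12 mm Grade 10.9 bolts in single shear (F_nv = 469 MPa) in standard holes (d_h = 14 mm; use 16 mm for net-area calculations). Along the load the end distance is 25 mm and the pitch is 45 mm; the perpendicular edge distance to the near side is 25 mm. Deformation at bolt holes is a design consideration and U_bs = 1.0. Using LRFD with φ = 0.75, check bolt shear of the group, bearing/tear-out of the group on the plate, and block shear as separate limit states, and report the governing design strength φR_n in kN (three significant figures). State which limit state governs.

Bolt shear: A_b = π·12²/4 = 113.1 mm²; R_n = 469 × 113.1 × 3 × 1 / 1000 = 159.1 kN → 0.75 × 159.1 = 119 kN.
Bearing: edge l_c = 18, r_n = 138.2 kN; interior l_c = 31, r_n = 184.3 kN; R_n = 138.2 + 2·184.3 = 506.9 kN → 380 kN.
Block shear: A_gv = 1840, A_nv = 1200, A_nt = 272 mm²; R_n = min(0.6F_uA_nv, 0.6F_yA_gv) + U_bs·F_u·A_nt = 384.8 kN → 289 kN.
Bolt shear governs: 119 kN.

119 kN (bolt shear governs)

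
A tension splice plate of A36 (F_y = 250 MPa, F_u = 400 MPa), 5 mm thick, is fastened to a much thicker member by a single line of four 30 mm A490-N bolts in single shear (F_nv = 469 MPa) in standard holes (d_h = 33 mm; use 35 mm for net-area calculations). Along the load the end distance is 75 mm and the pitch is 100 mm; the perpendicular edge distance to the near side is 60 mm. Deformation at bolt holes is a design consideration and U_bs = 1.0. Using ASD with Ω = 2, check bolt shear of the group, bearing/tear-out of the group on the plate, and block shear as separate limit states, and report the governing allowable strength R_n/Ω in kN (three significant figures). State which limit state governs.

183 kN (block shear governs)

Bolt shear: A_b = π·30²/4 = 706.9 mm²; R_n = 469 × 706.9 × 4 × 1 / 1000 = 1326 kN → 1326 / 2 = 663 kN.
Bearing: edge l_c = 58.5, r_n = 140.4 kN; interior l_c = 67, r_n = 144 kN; R_n = 140.4 + 3·144 = 572.4 kN → 286 kN.
Block shear: A_gv = 1875, A_nv = 1262, A_nt = 212.5 mm²; R_n = min(0.6F_uA_nv, 0.6F_yA_gv) + U_bs·F_u·A_nt = 366.2 kN → 183 kN.
Block shear governs: 183 kN.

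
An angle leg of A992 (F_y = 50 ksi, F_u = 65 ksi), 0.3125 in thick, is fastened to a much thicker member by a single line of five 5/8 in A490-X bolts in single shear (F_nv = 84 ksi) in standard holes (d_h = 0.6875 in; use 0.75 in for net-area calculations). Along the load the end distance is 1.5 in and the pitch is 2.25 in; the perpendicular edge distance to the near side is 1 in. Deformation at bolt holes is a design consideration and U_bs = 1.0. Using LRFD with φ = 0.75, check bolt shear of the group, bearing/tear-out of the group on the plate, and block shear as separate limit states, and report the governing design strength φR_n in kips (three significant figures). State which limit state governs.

74.6 kips (block shear governs)

Bolt shear: A_b = π·0.625²/4 = 0.3068 in²; R_n = 84 × 0.3068 × 5 × 1 = 128.9 kips → 0.75 × 128.9 = 96.6 kips.
Bearing: edge l_c = 1.156, r_n = 28.18 kips; interior l_c = 1.562, r_n = 30.47 kips; R_n = 28.18 + 4·30.47 = 150.1 kips → 113 kips.
Block shear: A_gv = 3.281, A_nv = 2.227, A_nt = 0.1953 in²; R_n = min(0.6F_uA_nv, 0.6F_yA_gv) + U_bs·F_u·A_nt = 99.53 kips → 74.6 kips.
Block shear governs: 74.6 kips.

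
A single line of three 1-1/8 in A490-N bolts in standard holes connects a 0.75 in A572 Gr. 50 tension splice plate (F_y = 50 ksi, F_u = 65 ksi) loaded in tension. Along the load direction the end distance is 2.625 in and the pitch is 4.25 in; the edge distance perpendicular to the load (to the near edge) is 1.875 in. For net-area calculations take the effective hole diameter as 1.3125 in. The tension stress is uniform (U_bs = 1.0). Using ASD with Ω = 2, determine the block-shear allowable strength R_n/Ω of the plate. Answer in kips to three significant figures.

144 kips

Shear plane L_v = 2.625 + 2·4.25 = 11.12 in; A_gv = 11.12 × 0.75 = 8.344 in².
A_nv = (11.12 − 2.5·1.3125) × 0.75 = 5.883 in².
A_nt = (1.875 − 0.5·1.3125) × 0.75 = 0.9141 in².
0.6 F_u A_nv = 229.4 kips; 0.6 F_y A_gv = 250.3 kips → shear rupture governs the shear term.
R_n = 229.4 + 1.0 × 65 × 0.9141 = 288.8 kips.
Allowable strength R_n/Ω = 288.8 / 2 = 144 kips.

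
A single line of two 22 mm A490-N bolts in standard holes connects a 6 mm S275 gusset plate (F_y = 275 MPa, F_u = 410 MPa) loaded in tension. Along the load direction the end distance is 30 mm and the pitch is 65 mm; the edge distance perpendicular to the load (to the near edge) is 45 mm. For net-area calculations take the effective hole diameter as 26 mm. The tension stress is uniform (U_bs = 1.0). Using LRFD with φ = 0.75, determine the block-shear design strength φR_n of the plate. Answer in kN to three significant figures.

Shear plane L_v = 30 + 1·65 = 95 mm; A_gv = 95 × 6 = 570 mm².
A_nv = (95 − 1.5·26) × 6 = 336 mm².
A_nt = (45 − 0.5·26) × 6 = 192 mm².
0.6 F_u A_nv = 82.66 kN; 0.6 F_y A_gv = 94.05 kN → shear rupture governs the shear term.
R_n = 82.66 + 1.0 × 410 × 192 / 1000 = 161.4 kN.
Design strength φR_n = 0.75 × 161.4 = 121 kN.

121 kN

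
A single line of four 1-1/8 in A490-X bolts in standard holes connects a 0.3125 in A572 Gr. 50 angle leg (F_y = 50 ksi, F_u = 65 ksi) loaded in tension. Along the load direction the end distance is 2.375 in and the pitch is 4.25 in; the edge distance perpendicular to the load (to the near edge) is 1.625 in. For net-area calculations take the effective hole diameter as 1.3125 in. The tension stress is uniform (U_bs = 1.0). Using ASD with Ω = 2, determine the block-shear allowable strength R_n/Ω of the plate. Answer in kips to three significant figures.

Shear plane L_v = 2.375 + 3·4.25 = 15.12 in; A_gv = 15.12 × 0.3125 = 4.727 in².
A_nv = (15.12 − 3.5·1.3125) × 0.3125 = 3.291 in².
A_nt = (1.625 − 0.5·1.3125) × 0.3125 = 0.3027 in².
0.6 F_u A_nv = 128.3 kips; 0.6 F_y A_gv = 141.8 kips → shear rupture governs the shear term.
R_n = 128.3 + 1.0 × 65 × 0.3027 = 148 kips.
Allowable strength R_n/Ω = 148 / 2 = 74 kips.

74 kips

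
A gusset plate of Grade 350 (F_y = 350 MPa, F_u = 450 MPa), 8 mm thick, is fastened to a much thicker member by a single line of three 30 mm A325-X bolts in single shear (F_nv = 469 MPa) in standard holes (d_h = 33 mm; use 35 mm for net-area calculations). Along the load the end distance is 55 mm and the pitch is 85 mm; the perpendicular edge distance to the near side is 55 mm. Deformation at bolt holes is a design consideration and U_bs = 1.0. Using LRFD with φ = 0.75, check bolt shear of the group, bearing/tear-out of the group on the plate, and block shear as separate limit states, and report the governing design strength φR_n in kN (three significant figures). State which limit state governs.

324 kN (block shear governs)

Bolt shear: A_b = π·30²/4 = 706.9 mm²; R_n = 469 × 706.9 × 3 × 1 / 1000 = 994.5 kN → 0.75 × 994.5 = 746 kN.
Bearing: edge l_c = 38.5, r_n = 166.3 kN; interior l_c = 52, r_n = 224.6 kN; R_n = 166.3 + 2·224.6 = 615.6 kN → 462 kN.
Block shear: A_gv = 1800, A_nv = 1100, A_nt = 300 mm²; R_n = min(0.6F_uA_nv, 0.6F_yA_gv) + U_bs·F_u·A_nt = 432 kN → 324 kN.
Block shear governs: 324 kN.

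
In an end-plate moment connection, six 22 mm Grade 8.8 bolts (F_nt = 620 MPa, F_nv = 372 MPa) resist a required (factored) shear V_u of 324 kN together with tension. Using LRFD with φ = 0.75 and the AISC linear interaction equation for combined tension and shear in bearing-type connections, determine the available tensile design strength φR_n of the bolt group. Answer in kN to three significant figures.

839 kN

A_b = π·22²/4 = 380.1 mm²; f_rv = 324 × 1000 / (6 × 380.1) = 142.1 MPa.
F'_nt = 1.3 F_nt − (F_nt / φF_nv) f_rv = 1.3·620 − (620/(0.75·372))·142.1 = 490.3 MPa, capped at F_nt → F'_nt = 490.3 MPa.
R_n = F'_nt · A_b · n = 490.3 × 380.1 × 6 / 1000 = 1118 kN.
Design strength φR_n = 0.75 × 1118 = 839 kN.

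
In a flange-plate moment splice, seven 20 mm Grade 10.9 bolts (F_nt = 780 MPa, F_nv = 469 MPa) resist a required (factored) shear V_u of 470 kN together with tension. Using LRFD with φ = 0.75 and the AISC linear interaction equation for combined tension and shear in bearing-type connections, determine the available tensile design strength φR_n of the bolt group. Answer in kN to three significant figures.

A_b = π·20²/4 = 314.2 mm²; f_rv = 470 × 1000 / (7 × 314.2) = 213.7 MPa.
F'_nt = 1.3 F_nt − (F_nt / φF_nv) f_rv = 1.3·780 − (780/(0.75·469))·213.7 = 540.1 MPa, capped at F_nt → F'_nt = 540.1 MPa.
R_n = F'_nt · A_b · n = 540.1 × 314.2 × 7 / 1000 = 1188 kN.
Design strength φR_n = 0.75 × 1188 = 891 kN.

891 kN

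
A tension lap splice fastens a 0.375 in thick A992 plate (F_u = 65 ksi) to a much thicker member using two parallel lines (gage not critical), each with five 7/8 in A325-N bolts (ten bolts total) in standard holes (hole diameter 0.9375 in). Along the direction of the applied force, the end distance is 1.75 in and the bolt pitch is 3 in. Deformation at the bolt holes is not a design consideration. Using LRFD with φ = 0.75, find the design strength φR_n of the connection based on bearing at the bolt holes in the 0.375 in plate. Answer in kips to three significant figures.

454 kips

Per bolt r_n = 1.5 l_c t F_u ≤ 3.0 d t F_u; upper limit = 3.0 × 0.875 × 0.375 × 65 = 63.98 kips.
Edge bolt: l_c = 1.75 − 0.9375/2 = 1.281 in → 1.5 × 1.281 × 0.375 × 65 = 46.85 → r_n = 46.85 kips.
Interior bolts: l_c = 3 − 0.9375 = 2.062 in → 1.5 × 2.062 × 0.375 × 65 = 75.41 → r_n = 63.98 kips.
R_n = 2 × 46.85 + 8 × 63.98 = 605.6 kips.
Design strength φR_n = 0.75 × 605.6 = 454 kips.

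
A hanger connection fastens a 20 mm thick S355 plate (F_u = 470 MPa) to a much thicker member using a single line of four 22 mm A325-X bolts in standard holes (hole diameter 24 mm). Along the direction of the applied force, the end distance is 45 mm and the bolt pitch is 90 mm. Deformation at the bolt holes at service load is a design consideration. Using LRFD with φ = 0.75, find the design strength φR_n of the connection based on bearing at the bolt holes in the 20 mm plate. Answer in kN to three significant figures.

Per bolt r_n = 1.2 l_c t F_u ≤ 2.4 d t F_u; upper limit = 2.4 × 22 × 20 × 470 / 1000 = 496.3 kN.
Edge bolt: l_c = 45 − 24/2 = 33 mm → 1.2 × 33 × 20 × 470 / 1000 = 372.2 → r_n = 372.2 kN.
Interior bolts: l_c = 90 − 24 = 66 mm → 1.2 × 66 × 20 × 470 / 1000 = 744.5 → r_n = 496.3 kN.
R_n = 1 × 372.2 + 3 × 496.3 = 1861 kN.
Design strength φR_n = 0.75 × 1861 = 1400 kN.

1400 kN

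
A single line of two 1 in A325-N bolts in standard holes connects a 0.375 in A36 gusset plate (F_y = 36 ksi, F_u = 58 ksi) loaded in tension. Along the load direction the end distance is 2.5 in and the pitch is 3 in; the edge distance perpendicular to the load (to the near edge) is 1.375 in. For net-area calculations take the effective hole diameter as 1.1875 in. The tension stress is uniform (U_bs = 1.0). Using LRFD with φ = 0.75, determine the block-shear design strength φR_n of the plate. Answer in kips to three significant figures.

Shear plane L_v = 2.5 + 1·3 = 5.5 in; A_gv = 5.5 × 0.375 = 2.062 in².
A_nv = (5.5 − 1.5·1.1875) × 0.375 = 1.395 in².
A_nt = (1.375 − 0.5·1.1875) × 0.375 = 0.293 in².
0.6 F_u A_nv = 48.53 kips; 0.6 F_y A_gv = 44.55 kips → shear yielding governs the shear term.
R_n = 44.55 + 1.0 × 58 × 0.293 = 61.54 kips.
Design strength φR_n = 0.75 × 61.54 = 46.2 kips.

46.2 kips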